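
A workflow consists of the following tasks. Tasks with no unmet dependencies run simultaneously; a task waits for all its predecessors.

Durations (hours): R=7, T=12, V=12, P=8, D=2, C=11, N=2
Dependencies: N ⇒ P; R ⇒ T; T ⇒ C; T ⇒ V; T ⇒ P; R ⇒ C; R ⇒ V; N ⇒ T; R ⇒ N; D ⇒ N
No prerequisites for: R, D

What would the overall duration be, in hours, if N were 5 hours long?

As given, the longest chain is R→N→T→V = 7+2+12+12 = 33, so the finish is 33 hours.
Since N is critical, the +3 change carries straight to that chain (now 36 hours).
That remains the longest chain; total 36 hours.

36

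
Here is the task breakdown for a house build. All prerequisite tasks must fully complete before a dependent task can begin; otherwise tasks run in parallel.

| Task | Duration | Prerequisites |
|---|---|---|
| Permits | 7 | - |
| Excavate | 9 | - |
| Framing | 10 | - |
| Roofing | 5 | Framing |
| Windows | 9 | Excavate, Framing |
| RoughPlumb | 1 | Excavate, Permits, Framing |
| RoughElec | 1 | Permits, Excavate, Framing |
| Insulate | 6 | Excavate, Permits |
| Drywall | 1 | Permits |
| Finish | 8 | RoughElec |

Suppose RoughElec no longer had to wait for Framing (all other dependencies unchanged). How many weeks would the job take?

19

Original critical path: Framing→Windows = 10+9 = 19 ⇒ 19 weeks.
Without Framing→RoughElec, RoughElec's earliest start moves from 10 to 9.
The longest chain is now Framing→Windows = 10+9 = 19, so the job takes 19 weeks.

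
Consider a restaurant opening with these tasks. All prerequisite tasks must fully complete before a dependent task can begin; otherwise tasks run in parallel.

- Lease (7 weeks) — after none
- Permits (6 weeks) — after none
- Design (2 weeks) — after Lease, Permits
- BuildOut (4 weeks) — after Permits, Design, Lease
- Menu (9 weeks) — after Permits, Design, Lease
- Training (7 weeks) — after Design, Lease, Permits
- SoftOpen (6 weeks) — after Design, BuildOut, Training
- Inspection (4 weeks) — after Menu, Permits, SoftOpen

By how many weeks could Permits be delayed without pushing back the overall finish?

1

Critical path: Lease→Design→Training→SoftOpen→Inspection = 7+2+7+6+4 = 26, so the finish is 26 weeks.
Longest path through Permits: 25 weeks (earliest finish 6, latest finish 7).
Slack of Permits = 1 − 0 = 1 week.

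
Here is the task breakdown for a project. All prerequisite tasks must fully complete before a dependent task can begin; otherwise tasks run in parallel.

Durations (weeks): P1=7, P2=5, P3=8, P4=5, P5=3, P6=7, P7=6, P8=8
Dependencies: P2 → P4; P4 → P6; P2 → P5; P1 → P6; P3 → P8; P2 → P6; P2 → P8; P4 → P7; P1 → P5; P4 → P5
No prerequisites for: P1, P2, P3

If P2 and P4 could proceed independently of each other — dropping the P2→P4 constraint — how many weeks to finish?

16

With the dependency in place, P2→P4→P6 = 5+5+7 = 17 sets the finish at 17 weeks.
Without P2→P4, P4's earliest start moves from 5 to 0.
After: P3→P8 = 8+8 = 16 → 16 weeks.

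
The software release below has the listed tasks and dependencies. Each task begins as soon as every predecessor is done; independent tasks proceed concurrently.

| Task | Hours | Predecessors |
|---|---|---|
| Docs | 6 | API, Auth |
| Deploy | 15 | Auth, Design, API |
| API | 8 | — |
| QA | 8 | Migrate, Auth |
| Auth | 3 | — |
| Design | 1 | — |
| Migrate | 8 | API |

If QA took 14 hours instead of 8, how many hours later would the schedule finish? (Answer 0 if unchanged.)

Actual critical path: API→Migrate→QA = 8+8+8 = 24 ⇒ 24 hours.
Since QA is critical, the +6 change carries straight to that chain (now 30 hours).
That remains the longest chain; total 30 hours.
Change in finish: 30 − 24 = +6 hours.

6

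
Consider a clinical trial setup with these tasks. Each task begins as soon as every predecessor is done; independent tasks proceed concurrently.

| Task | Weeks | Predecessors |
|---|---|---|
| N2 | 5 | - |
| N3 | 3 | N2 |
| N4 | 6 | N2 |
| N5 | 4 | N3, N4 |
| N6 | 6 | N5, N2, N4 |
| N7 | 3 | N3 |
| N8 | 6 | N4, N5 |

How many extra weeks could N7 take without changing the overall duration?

Critical path: N2→N4→N5→N6 = 5+6+4+6 = 21, so the finish is 21 weeks.
Longest path through N7: 11 weeks (earliest finish 11, latest finish 21).
Float = 21 − 11 = 10.

10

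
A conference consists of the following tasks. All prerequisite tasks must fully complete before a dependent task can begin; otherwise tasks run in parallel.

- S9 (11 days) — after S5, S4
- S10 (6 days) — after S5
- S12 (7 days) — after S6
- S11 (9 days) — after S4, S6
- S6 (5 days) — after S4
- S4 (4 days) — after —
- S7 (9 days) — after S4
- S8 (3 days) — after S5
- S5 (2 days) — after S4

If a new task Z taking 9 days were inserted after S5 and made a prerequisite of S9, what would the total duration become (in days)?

Originally the project takes 18 days.
With Z inserted, S9 now waits for max(S5, S4, Z).
New critical path: S4→S5→Z→S9 = 4+2+9+11 = 26 ⇒ 26 days.

26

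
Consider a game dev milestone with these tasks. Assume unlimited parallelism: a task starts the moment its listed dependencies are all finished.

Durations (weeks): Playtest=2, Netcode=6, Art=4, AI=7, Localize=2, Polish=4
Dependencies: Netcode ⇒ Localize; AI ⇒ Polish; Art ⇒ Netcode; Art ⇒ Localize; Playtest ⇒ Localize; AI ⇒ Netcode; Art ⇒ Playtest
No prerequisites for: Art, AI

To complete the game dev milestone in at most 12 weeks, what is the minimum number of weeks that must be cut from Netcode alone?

Current finish: 15 weeks; target: 12.
Netcode is on every critical path, so each week cut from Netcode cuts the finish by one (this holds down to a finish of 11).
Need 15 − 12 = 3 weeks off Netcode → Netcode becomes 3 weeks, finish becomes 12.

3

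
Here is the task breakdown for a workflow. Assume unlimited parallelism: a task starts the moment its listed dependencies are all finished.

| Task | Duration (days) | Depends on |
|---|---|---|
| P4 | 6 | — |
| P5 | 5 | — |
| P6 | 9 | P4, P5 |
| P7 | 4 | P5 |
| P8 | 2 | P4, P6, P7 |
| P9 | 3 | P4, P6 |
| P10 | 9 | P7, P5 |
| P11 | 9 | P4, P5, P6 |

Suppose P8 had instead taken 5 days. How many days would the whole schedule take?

24

The binding path is P4→P6→P11 = 6+9+9 = 24; finish at 24 days.
P8 has 7 days of float (longest path through it is 17).
That remains the longest chain; total 24 days.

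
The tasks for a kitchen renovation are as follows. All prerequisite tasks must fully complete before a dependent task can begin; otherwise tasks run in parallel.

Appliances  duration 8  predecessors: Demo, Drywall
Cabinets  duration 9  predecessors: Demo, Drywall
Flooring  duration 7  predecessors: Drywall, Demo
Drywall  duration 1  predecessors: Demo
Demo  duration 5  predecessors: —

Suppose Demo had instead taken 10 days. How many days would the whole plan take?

20

The binding path is Demo→Drywall→Cabinets = 5+1+9 = 15; finish at 15 days.
Demo lies on that path, so at 10 days the path becomes 20 days.
No other chain overtakes it, so the finish is 20 days.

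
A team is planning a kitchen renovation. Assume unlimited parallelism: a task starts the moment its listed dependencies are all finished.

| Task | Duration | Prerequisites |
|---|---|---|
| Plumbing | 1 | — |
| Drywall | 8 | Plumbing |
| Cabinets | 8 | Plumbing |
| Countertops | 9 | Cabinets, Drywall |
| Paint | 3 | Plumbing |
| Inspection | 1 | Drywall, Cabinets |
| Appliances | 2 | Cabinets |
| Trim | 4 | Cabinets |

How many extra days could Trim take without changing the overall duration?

5

Critical path: Plumbing→Drywall→Countertops = 1+8+9 = 18, so the finish is 18 days.
Longest path through Trim: 13 days (earliest finish 13, latest finish 18).
Float = 18 − 13 = 5.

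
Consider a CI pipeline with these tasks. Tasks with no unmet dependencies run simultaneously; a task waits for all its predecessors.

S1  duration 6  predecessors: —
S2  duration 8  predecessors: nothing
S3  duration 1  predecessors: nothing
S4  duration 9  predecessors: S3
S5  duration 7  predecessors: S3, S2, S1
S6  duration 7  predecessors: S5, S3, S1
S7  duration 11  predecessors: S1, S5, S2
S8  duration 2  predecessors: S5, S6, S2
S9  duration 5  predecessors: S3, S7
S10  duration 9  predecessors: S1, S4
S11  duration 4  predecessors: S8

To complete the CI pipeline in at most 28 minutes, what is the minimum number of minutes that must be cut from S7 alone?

Current finish: 31 minutes; target: 28.
S7 is on every critical path, so each minute cut from S7 cuts the finish by one (this holds down to a finish of 28).
Need 31 − 28 = 3 minutes off S7 → S7 becomes 8 minutes, finish becomes 28.

3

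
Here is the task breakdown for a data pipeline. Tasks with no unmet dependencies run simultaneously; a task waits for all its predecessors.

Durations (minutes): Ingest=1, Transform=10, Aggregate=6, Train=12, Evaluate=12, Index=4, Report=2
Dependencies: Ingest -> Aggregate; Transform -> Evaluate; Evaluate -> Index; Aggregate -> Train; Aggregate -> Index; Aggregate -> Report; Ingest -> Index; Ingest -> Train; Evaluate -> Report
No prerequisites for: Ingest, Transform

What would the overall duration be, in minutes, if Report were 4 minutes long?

26

Actual critical path: Transform→Evaluate→Index = 10+12+4 = 26 ⇒ 26 minutes.
The longest path through Report is only 24 minutes, so Report has float 2.
That remains the longest chain; total 26 minutes.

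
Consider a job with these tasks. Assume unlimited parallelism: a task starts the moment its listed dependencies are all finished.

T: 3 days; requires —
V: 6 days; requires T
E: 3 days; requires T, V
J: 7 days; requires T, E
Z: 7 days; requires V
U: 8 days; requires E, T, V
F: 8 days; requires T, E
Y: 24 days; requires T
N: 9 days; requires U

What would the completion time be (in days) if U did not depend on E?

Before: longest chain T→V→E→U→N = 3+6+3+8+9 = 29, finish 29.
Without E→U, U's earliest start moves from 12 to 9.
After: T→Y = 3+24 = 27 → 27 days.

27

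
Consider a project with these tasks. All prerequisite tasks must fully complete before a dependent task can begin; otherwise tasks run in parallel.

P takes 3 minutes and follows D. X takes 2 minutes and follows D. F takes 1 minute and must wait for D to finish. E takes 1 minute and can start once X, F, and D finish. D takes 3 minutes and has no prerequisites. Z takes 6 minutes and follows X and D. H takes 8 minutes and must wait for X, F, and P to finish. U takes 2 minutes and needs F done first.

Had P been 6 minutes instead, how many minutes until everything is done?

17

Baseline: D→P→H = 3+3+8 = 14 → 14 minutes.
Since P is critical, the +3 change carries straight to that chain (now 17 minutes).
The critical path is still D→P→H; finish is now 17 minutes.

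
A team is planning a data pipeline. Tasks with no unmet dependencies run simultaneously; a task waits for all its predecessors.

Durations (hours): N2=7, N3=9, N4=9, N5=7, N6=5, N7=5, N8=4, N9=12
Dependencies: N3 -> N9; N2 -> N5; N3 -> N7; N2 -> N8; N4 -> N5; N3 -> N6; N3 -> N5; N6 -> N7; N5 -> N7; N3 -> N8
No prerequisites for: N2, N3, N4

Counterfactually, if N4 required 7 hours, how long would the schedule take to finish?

21

The binding path is N4→N5→N7 = 9+7+5 = 21; finish at 21 hours.
Since N4 is critical, the -2 change carries straight to that chain (now 19 hours).
Now N3→N5→N7 = 9+7+5 = 21 is longest, so the finish becomes 21 hours.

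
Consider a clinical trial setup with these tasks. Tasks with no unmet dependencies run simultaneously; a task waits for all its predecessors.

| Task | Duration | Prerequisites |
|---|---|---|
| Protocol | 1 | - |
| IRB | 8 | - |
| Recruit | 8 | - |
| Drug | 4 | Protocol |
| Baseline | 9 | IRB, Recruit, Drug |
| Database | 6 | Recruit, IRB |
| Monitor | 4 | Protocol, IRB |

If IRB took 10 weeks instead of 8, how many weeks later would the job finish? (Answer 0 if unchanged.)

2

The binding path is IRB→Baseline = 8+9 = 17; finish at 17 weeks.
Since IRB is critical, the +2 change carries straight to that chain (now 19 weeks).
That remains the longest chain; total 19 weeks.
Change in finish: 19 − 17 = +2 weeks.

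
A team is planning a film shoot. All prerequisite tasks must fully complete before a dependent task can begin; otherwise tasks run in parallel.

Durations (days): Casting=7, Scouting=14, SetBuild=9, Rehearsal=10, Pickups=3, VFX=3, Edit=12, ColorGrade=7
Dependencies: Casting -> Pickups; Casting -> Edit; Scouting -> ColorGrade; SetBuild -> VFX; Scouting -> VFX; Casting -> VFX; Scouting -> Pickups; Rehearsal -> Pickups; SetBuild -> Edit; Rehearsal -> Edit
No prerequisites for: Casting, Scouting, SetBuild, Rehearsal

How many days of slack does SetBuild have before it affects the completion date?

The longest chain is Rehearsal→Edit = 10+12 = 22; overall finish 22 days.
The longest chain containing SetBuild totals 21 days.
Float = 22 − 21 = 1.

1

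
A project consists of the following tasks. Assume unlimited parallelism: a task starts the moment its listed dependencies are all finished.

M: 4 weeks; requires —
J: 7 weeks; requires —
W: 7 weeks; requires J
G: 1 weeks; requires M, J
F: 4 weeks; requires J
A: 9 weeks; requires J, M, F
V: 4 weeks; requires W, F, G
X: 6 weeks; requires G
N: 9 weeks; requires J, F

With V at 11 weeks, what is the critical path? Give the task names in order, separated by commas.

J, W, V

The binding path is J→F→A = 7+4+9 = 20; finish at 20 weeks.
V has 2 weeks of float (longest path through it is 18).
New critical path: J→W→V = 7+7+11 = 25 ⇒ 25 weeks.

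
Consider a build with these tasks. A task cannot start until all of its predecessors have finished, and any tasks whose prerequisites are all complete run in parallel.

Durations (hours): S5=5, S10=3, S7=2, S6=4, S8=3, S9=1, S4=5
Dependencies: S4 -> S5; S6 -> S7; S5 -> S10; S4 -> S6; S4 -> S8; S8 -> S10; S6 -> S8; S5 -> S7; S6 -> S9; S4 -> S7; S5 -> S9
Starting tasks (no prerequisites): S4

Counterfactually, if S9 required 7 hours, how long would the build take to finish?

Actual critical path: S4→S6→S8→S10 = 5+4+3+3 = 15 ⇒ 15 hours.
S9 has 4 hours of float (longest path through it is 11).
New critical path: S4→S5→S9 = 5+5+7 = 17 ⇒ 17 hours.

17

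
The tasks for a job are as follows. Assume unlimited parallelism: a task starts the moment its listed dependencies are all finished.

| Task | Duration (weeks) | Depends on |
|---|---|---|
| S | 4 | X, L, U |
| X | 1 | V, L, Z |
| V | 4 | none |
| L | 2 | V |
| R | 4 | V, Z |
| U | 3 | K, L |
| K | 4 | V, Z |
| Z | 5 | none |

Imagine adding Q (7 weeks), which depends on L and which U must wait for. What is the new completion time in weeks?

Originally the project takes 16 weeks.
With Q inserted, U now waits for max(K, L, Q).
New critical path: V→L→Q→U→S = 4+2+7+3+4 = 20 ⇒ 20 weeks.

20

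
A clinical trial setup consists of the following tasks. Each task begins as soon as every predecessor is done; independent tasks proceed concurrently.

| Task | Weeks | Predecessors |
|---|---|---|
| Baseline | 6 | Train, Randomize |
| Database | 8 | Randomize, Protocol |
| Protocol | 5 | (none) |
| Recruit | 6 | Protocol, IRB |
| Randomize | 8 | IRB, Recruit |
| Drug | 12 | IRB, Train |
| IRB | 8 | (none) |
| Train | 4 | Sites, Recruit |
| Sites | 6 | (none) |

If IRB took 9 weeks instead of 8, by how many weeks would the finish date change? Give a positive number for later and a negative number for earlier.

1

As given, the longest chain is IRB→Recruit→Train→Drug = 8+6+4+12 = 30, so the finish is 30 weeks.
IRB is on the critical path; changing it to 9 makes that path 31 weeks.
No other chain overtakes it, so the finish is 31 weeks.
Change in finish: 31 − 30 = +1 weeks.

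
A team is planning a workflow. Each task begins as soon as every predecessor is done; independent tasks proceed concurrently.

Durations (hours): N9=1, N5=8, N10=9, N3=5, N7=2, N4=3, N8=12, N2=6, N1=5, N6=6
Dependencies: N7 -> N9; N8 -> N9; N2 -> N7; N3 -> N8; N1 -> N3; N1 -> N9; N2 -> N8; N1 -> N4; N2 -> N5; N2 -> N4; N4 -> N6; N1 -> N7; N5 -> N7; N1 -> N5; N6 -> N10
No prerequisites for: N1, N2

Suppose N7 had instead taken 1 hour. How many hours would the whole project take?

As given, the longest chain is N2→N4→N6→N10 = 6+3+6+9 = 24, so the finish is 24 hours.
The longest path through N7 is only 17 hours, so N7 has float 7.
That remains the longest chain; total 24 hours.

24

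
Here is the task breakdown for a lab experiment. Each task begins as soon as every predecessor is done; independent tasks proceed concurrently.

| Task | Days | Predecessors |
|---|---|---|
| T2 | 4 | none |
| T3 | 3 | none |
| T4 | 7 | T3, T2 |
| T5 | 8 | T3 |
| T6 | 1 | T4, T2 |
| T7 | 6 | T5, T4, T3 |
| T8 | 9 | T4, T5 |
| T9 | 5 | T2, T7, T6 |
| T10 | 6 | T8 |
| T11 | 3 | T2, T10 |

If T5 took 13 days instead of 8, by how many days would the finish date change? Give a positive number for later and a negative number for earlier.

5

Baseline: T3→T5→T8→T10→T11 = 3+8+9+6+3 = 29 → 29 days.
Since T5 is critical, the +5 change carries straight to that chain (now 34 days).
That remains the longest chain; total 34 days.
Change in finish: 34 − 29 = +5 days.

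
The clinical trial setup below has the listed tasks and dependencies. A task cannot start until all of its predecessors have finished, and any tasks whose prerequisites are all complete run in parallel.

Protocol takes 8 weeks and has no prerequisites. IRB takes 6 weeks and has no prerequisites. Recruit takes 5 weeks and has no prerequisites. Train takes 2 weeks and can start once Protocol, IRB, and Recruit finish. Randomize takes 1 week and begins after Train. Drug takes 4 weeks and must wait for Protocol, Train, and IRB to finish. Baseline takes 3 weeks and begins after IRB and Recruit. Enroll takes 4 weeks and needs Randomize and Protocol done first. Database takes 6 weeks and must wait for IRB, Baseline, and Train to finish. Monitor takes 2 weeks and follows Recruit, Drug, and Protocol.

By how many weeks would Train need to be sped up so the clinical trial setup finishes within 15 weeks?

1

Current finish: 16 weeks; target: 15.
Train is on every critical path, so each week cut from Train cuts the finish by one (this holds down to a finish of 15).
Need 16 − 15 = 1 week off Train → Train becomes 1 week, finish becomes 15.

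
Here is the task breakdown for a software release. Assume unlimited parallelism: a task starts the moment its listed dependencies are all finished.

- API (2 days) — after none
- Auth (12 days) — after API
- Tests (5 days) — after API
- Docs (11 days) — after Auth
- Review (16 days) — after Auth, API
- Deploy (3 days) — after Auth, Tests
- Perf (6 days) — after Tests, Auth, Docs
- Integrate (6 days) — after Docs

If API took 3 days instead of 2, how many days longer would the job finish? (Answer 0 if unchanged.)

Critical path before the change: API→Auth→Docs→Perf = 2+12+11+6 = 31 giving 31 days.
Since API is critical, the +1 change carries straight to that chain (now 32 days).
That remains the longest chain; total 32 days.
Change in finish: 32 − 31 = +1 days.

1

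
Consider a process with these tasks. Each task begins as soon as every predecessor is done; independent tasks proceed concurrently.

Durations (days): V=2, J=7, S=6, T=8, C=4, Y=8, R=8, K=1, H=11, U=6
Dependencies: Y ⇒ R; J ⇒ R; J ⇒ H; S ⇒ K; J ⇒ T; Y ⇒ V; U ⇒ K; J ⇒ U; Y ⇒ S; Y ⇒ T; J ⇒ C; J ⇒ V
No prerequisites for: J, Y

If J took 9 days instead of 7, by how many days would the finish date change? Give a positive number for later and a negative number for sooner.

2

Actual critical path: J→H = 7+11 = 18 ⇒ 18 days.
J is on the critical path; changing it to 9 makes that path 20 days.
The critical path is still J→H; finish is now 20 days.
Change in finish: 20 − 18 = +2 days.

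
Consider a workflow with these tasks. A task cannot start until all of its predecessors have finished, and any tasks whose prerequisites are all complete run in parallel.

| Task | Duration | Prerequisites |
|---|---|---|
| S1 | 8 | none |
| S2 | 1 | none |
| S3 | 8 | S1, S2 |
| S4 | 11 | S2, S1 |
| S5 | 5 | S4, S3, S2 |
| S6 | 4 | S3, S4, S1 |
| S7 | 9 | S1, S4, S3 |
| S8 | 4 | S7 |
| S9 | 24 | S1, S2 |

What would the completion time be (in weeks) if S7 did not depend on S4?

32

With the dependency in place, S1→S4→S7→S8 = 8+11+9+4 = 32 sets the finish at 32 weeks.
Without S4→S7, S7's earliest start moves from 19 to 16.
New critical path: S1→S9 = 8+24 = 32 ⇒ 32 weeks.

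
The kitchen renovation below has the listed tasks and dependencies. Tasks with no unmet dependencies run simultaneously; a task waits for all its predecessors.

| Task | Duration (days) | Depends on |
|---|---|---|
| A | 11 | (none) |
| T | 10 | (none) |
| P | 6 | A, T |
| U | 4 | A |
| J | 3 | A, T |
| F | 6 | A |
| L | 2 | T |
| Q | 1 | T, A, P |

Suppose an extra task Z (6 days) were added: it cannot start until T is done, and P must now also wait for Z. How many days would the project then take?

Originally the project takes 18 days.
With Z inserted, P now waits for max(A, T, Z).
New critical path: T→Z→P→Q = 10+6+6+1 = 23 ⇒ 23 days.

23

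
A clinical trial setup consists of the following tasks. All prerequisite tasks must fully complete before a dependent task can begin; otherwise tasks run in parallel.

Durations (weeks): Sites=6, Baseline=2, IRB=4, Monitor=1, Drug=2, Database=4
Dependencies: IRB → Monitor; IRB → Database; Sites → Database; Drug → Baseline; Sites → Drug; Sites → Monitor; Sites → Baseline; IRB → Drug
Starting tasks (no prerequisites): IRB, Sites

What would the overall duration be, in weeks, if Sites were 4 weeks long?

The binding path is Sites→Drug→Baseline = 6+2+2 = 10; finish at 10 weeks.
Since Sites is critical, the -2 change carries straight to that chain (now 8 weeks).
New critical path: IRB→Drug→Baseline = 4+2+2 = 8 ⇒ 8 weeks.

8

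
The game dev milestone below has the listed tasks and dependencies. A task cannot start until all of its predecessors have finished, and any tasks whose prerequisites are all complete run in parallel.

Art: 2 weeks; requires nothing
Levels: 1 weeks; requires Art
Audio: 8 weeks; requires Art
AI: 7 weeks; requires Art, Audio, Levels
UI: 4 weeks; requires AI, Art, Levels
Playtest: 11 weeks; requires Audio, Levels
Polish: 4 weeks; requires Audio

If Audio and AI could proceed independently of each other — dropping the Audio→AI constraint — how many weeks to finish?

Before: longest chain Art→Audio→AI→UI = 2+8+7+4 = 21, finish 21.
Without Audio→AI, AI's earliest start moves from 10 to 3.
The longest chain is now Art→Audio→Playtest = 2+8+11 = 21, so the job takes 21 weeks.

21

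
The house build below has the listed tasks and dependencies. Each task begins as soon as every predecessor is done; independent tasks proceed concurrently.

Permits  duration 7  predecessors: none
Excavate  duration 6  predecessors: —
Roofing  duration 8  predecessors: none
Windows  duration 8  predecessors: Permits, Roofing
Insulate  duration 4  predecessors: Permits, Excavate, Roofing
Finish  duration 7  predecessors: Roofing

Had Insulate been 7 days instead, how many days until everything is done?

Critical path before the change: Roofing→Windows = 8+8 = 16 giving 16 days.
Insulate is off the critical path — its longest chain is 12 days, giving 4 of slack.
That remains the longest chain; total 16 days.

16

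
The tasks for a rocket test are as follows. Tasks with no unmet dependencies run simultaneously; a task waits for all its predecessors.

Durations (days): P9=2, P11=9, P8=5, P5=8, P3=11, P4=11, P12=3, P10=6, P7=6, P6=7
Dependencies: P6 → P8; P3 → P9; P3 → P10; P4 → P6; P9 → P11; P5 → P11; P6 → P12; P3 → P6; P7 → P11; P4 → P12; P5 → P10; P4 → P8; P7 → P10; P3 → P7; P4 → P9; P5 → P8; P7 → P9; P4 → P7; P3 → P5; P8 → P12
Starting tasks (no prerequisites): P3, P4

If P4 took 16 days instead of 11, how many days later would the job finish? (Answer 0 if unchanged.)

5

As given, the longest chain is P4→P7→P9→P11 = 11+6+2+9 = 28, so the finish is 28 days.
P4 lies on that path, so at 16 days the path becomes 33 days.
No other chain overtakes it, so the finish is 33 days.
Change in finish: 33 − 28 = +5 days.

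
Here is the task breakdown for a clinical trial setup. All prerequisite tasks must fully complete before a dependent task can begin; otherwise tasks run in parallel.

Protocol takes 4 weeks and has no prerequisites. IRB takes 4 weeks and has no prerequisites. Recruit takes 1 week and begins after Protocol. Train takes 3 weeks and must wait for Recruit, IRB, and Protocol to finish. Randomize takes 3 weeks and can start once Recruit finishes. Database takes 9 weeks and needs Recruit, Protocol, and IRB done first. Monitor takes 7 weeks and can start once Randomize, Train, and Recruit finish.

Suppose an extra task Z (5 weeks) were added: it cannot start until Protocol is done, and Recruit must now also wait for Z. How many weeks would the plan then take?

Originally the plan takes 15 weeks.
With Z inserted, Recruit now waits for max(Protocol, Z).
New critical path: Protocol→Z→Recruit→Train→Monitor = 4+5+1+3+7 = 20 ⇒ 20 weeks.

20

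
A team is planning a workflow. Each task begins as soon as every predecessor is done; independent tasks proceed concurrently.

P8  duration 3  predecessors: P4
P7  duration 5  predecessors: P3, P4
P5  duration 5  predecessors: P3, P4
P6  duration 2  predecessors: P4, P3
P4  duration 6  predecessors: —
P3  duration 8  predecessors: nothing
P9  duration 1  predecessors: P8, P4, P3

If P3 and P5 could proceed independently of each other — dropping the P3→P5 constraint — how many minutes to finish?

Before: longest chain P3→P5 = 8+5 = 13, finish 13.
Without P3→P5, P5's earliest start moves from 8 to 6.
New critical path: P3→P7 = 8+5 = 13 ⇒ 13 minutes.

13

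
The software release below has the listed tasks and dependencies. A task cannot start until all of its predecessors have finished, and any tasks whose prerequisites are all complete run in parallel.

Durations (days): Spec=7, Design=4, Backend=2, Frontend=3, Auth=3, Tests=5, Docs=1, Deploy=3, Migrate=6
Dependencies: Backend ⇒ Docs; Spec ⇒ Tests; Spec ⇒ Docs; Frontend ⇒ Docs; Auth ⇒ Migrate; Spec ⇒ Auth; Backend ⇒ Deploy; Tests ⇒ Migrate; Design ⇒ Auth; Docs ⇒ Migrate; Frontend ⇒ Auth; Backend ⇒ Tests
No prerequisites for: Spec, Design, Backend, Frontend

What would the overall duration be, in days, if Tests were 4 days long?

17

The binding path is Spec→Tests→Migrate = 7+5+6 = 18; finish at 18 days.
Tests lies on that path, so at 4 days the path becomes 17 days.
That remains the longest chain; total 17 days.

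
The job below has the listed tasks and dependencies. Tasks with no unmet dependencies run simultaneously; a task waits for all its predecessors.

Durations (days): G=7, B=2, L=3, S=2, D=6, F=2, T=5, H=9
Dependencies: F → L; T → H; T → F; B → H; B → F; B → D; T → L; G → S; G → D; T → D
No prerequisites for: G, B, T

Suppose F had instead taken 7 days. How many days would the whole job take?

Critical path before the change: T→H = 5+9 = 14 giving 14 days.
The longest path through F is only 10 days, so F has float 4.
The binding chain switches to T→F→L = 5+7+3 = 15; finish 15 days.

15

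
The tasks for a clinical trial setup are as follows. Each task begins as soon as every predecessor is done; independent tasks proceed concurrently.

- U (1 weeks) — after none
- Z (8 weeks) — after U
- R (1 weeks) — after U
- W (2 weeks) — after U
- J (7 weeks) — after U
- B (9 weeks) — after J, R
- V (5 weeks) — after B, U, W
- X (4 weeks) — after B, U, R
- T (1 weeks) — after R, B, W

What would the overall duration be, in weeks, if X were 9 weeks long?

Critical path before the change: U→J→B→V = 1+7+9+5 = 22 giving 22 weeks.
The longest path through X is only 21 weeks, so X has float 1.
Now U→J→B→X = 1+7+9+9 = 26 is longest, so the finish becomes 26 weeks.

26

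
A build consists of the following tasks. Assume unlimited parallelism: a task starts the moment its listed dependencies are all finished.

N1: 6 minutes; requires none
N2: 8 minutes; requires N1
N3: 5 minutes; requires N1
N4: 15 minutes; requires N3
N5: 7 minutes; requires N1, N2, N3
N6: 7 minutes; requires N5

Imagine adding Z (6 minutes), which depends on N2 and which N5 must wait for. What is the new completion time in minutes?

34

Originally the build takes 28 minutes.
With Z inserted, N5 now waits for max(N1, N2, N3, Z).
New critical path: N1→N2→Z→N5→N6 = 6+8+6+7+7 = 34 ⇒ 34 minutes.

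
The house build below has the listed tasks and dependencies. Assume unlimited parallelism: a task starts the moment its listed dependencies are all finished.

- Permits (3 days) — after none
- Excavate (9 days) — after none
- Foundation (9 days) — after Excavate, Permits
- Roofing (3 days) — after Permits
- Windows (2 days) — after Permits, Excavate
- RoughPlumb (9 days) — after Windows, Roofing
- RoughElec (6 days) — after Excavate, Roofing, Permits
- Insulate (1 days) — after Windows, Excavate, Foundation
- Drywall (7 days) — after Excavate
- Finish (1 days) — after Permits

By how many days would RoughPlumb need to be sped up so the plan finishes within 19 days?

Current finish: 20 days; target: 19.
RoughPlumb is on every critical path, so each day cut from RoughPlumb cuts the finish by one (this holds down to a finish of 19).
Need 20 − 19 = 1 day off RoughPlumb → RoughPlumb becomes 8 days, finish becomes 19.

1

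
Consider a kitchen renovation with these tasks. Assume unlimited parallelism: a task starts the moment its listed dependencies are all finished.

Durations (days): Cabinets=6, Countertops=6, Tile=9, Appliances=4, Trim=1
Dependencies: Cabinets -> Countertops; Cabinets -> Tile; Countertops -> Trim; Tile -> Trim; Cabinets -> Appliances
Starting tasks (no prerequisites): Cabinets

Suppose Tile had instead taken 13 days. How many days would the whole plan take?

Baseline: Cabinets→Tile→Trim = 6+9+1 = 16 → 16 days.
Since Tile is critical, the +4 change carries straight to that chain (now 20 days).
That remains the longest chain; total 20 days.

20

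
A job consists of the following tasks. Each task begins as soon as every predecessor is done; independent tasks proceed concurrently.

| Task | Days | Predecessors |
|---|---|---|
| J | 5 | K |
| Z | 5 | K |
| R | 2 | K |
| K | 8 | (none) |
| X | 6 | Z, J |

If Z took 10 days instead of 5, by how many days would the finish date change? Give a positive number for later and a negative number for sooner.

5

Critical path before the change: K→Z→X = 8+5+6 = 19 giving 19 days.
Since Z is critical, the +5 change carries straight to that chain (now 24 days).
That remains the longest chain; total 24 days.
Change in finish: 24 − 19 = +5 days.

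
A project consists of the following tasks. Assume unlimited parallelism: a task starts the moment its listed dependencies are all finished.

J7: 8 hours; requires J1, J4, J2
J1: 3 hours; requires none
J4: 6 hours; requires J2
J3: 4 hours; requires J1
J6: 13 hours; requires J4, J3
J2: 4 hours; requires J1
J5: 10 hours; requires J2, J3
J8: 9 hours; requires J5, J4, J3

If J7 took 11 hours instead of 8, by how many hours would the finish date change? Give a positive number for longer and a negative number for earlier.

0

Actual critical path: J1→J2→J4→J6 = 3+4+6+13 = 26 ⇒ 26 hours.
J7 has 5 hours of float (longest path through it is 21).
No other chain overtakes it, so the finish is 26 hours.
Change in finish: 26 − 26 = +0 hours.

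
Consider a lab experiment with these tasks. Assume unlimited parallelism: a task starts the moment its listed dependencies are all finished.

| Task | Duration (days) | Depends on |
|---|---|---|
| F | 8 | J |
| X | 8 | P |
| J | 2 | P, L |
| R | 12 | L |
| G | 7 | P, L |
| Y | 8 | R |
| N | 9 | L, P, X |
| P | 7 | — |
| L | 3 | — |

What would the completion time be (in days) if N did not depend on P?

Before: longest chain P→X→N = 7+8+9 = 24, finish 24.
Dropping P→N doesn't change N's earliest start (15); another predecessor still binds.
New critical path: P→X→N = 7+8+9 = 24 ⇒ 24 days.

24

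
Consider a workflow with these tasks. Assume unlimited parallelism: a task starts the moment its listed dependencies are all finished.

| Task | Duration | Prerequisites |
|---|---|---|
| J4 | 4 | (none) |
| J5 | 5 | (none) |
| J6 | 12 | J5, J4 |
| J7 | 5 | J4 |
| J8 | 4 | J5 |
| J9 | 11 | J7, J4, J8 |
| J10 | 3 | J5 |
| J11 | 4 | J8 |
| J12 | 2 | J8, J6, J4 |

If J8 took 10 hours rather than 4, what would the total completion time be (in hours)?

26

As given, the longest chain is J5→J8→J9 = 5+4+11 = 20, so the finish is 20 hours.
Since J8 is critical, the +6 change carries straight to that chain (now 26 hours).
No other chain overtakes it, so the finish is 26 hours.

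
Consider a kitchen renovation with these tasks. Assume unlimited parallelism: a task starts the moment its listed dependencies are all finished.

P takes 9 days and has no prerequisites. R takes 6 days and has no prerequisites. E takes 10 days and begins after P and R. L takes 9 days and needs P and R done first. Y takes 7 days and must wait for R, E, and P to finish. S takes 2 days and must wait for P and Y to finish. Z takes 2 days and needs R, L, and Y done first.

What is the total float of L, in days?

Critical path: P→E→Y→S = 9+10+7+2 = 28, so the finish is 28 days.
The longest chain containing L totals 20 days.
Float = 28 − 20 = 8.

8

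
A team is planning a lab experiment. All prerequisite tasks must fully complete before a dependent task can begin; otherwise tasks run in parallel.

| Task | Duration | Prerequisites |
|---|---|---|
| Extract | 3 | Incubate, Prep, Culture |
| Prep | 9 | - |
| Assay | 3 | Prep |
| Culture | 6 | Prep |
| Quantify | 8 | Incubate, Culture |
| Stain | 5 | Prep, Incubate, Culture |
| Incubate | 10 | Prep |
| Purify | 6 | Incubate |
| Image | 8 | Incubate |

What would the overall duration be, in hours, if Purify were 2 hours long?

Critical path before the change: Prep→Incubate→Image = 9+10+8 = 27 giving 27 hours.
Purify is off the critical path — its longest chain is 25 hours, giving 2 of slack.
That remains the longest chain; total 27 hours.

27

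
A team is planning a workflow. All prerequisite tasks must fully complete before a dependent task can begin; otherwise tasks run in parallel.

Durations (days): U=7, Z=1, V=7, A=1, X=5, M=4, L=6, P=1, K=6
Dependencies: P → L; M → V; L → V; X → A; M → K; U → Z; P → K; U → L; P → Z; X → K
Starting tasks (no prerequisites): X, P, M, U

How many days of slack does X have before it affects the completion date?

9

U→L→V = 7+6+7 = 20 sets the makespan at 20 days.
X finishes as early as 5 and must finish by 14.
Slack of X = 9 − 0 = 9 days.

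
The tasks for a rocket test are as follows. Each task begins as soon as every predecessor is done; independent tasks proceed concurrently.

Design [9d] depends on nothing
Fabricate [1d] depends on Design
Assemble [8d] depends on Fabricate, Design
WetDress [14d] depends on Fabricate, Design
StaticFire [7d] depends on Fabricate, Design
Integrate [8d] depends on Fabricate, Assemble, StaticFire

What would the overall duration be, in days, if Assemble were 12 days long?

30

Baseline: Design→Fabricate→Assemble→Integrate = 9+1+8+8 = 26 → 26 days.
Assemble lies on that path, so at 12 days the path becomes 30 days.
That remains the longest chain; total 30 days.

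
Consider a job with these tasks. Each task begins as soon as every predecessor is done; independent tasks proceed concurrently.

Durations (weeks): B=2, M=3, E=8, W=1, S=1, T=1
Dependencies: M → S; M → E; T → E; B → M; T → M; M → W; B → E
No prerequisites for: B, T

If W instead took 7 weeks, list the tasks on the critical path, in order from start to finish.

As given, the longest chain is B→M→E = 2+3+8 = 13, so the finish is 13 weeks.
W has 7 weeks of float (longest path through it is 6).
The critical path is still B→M→E; finish is now 13 weeks.

B, M, E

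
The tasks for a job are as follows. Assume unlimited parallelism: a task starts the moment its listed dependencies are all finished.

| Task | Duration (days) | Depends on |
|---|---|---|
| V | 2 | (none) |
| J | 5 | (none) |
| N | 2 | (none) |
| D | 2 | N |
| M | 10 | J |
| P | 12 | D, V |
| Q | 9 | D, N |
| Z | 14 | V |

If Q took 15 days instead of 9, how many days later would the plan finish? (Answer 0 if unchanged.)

3

Critical path before the change: V→Z = 2+14 = 16 giving 16 days.
The longest path through Q is only 13 days, so Q has float 3.
The binding chain switches to N→D→Q = 2+2+15 = 19; finish 19 days.
Change in finish: 19 − 16 = +3 days.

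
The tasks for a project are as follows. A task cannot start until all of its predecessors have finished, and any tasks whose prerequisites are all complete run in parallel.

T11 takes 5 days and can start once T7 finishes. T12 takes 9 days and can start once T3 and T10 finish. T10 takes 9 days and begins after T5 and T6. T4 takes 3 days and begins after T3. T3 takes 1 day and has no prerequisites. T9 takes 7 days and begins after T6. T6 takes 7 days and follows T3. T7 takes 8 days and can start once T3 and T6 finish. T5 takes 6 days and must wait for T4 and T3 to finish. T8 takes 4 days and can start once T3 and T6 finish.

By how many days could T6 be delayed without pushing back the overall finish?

2

T3→T4→T5→T10→T12 = 1+3+6+9+9 = 28 sets the makespan at 28 days.
Longest path through T6: 26 days (earliest finish 8, latest finish 10).
Slack of T6 = 3 − 1 = 2 days.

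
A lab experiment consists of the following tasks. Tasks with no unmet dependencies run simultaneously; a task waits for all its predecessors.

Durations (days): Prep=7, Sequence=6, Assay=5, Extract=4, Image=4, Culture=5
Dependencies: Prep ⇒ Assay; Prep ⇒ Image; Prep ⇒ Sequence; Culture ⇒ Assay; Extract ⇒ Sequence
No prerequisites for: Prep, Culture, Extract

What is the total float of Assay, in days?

Critical path: Prep→Sequence = 7+6 = 13, so the finish is 13 days.
The longest chain containing Assay totals 12 days.
So Assay can slip 13 − 12 = 1 day.

1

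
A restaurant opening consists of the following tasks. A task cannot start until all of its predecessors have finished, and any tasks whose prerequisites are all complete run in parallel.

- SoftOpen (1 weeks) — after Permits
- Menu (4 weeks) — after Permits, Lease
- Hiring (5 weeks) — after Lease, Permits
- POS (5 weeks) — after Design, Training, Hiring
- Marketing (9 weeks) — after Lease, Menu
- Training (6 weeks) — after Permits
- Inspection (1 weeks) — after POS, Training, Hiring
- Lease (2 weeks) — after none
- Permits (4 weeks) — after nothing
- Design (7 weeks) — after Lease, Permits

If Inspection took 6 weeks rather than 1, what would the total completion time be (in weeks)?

The binding path is Permits→Design→POS→Inspection = 4+7+5+1 = 17; finish at 17 weeks.
Inspection lies on that path, so at 6 weeks the path becomes 22 weeks.
No other chain overtakes it, so the finish is 22 weeks.

22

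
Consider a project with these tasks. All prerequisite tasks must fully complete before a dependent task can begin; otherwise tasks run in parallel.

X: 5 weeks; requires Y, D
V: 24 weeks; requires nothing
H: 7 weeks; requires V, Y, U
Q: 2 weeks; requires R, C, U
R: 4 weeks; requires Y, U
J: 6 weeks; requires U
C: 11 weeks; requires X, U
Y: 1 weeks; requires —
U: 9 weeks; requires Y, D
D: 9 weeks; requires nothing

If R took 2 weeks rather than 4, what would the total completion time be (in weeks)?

31

Baseline: V→H = 24+7 = 31 → 31 weeks.
R is off the critical path — its longest chain is 24 weeks, giving 7 of slack.
The critical path is still V→H; finish is now 31 weeks.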